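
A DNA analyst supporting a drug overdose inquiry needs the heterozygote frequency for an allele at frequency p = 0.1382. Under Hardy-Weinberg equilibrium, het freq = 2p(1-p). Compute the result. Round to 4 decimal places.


Hardy-Weinberg heterozygote frequency:
q = 1 - p = 1 - 0.1382 = 0.8618
2pq = 2 * 0.1382 * 0.8618 = 0.2382

0.2382


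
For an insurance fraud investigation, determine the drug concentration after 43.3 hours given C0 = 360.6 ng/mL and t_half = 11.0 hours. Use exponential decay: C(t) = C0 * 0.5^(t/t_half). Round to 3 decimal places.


Drug concentration decay:
Number of half-lives = t / t_half = 43.3 / 11.0 = 3.936364
Decay factor = 0.5^3.936364 = 0.06531852
C(t) = 360.6 * 0.06531852 = 23.554 ng/mL

23.554


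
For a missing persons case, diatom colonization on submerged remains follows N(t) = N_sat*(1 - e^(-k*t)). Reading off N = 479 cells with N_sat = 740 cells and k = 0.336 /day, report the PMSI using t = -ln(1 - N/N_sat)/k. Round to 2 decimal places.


PMSI from diatom colonization curve:
N / N_sat = 479 / 740 = 0.647297
1 - N/N_sat = 0.352703
ln(1 - N/N_sat) = -1.042129
t = -ln(1 - N/N_sat) / k = -(-1.042129) / 0.336 = 3.10 days

3.10


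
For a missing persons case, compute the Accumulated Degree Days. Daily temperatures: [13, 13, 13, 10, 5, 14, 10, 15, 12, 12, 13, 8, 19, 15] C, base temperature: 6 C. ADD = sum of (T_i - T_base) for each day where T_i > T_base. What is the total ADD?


Computing ADD day by day:
Day 1: max(0, 13 - 6) = 7
Day 2: max(0, 13 - 6) = 7
Day 3: max(0, 13 - 6) = 7
Day 4: max(0, 10 - 6) = 4
Day 5: max(0, 5 - 6) = 0
Day 6: max(0, 14 - 6) = 8
Day 7: max(0, 10 - 6) = 4
Day 8: max(0, 15 - 6) = 9
Day 9: max(0, 12 - 6) = 6
Day 10: max(0, 12 - 6) = 6
Day 11: max(0, 13 - 6) = 7
Day 12: max(0, 8 - 6) = 2
Day 13: max(0, 19 - 6) = 13
Day 14: max(0, 15 - 6) = 9
Total ADD = 89

89


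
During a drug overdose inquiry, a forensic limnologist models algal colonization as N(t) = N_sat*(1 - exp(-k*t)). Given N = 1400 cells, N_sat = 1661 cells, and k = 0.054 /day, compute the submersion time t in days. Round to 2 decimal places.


PMSI from diatom colonization curve:
N / N_sat = 1400 / 1661 = 0.842866
1 - N/N_sat = 0.157134
ln(1 - N/N_sat) = -1.850656
t = -ln(1 - N/N_sat) / k = -(-1.850656) / 0.054 = 34.27 days

34.27


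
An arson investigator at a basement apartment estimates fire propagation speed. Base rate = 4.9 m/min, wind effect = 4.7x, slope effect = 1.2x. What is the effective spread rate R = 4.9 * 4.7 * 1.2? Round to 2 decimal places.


Fire spread rate calculation:
R = R0 * wind_factor * slope_factor
= 4.9 * 4.7 * 1.2
= 23.03 * 1.2
= 27.64 m/min

27.64


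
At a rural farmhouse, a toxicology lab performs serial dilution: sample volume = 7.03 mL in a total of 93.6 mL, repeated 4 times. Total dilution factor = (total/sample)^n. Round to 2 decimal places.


Dilution factor calculation:
Single dilution = V_total / V_sample = 93.6 / 7.03 ≈ 13.314367
Number of dilutions = 4
Total DF = (93.6 / 7.03)^4 (full precision, rounded at the end) = 31425.49

31425.49


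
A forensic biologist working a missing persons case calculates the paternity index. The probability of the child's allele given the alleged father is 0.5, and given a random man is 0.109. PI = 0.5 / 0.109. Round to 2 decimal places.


Paternity Index calculation:
PI = P(allele|father) / P(allele|random)
PI = 0.5 / 0.109
PI = 4.59

4.59


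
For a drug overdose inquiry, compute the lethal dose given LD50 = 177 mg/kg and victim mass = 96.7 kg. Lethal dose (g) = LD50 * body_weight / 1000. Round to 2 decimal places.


Lethal dose calculation:
Lethal dose = LD50 * body_weight / 1000
= 177 * 96.7 / 1000
= 17115.9 / 1000
= 17.12 g

17.12


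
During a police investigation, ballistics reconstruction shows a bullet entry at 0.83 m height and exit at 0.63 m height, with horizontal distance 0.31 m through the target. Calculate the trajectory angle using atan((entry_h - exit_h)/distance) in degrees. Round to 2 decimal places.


Bullet trajectory angle:
Height difference = 0.83 - 0.63 = 0.2 m
angle = atan(0.2 / 0.31)
angle = atan(0.645161)
angle = 32.83 degrees

32.83


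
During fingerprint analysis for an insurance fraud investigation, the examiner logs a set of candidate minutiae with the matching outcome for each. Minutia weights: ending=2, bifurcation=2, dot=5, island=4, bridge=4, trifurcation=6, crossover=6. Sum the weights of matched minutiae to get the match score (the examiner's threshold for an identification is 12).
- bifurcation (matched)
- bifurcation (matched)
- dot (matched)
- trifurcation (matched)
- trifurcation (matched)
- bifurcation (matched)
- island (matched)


Weighted minutiae match score:
  bifurcation: matched, +2 (running total 2)
  bifurcation: matched, +2 (running total 4)
  dot: matched, +5 (running total 9)
  trifurcation: matched, +6 (running total 15)
  trifurcation: matched, +6 (running total 21)
  bifurcation: matched, +2 (running total 23)
  island: matched, +4 (running total 27)
Total score = 27
Threshold = 12; verdict = identification

27


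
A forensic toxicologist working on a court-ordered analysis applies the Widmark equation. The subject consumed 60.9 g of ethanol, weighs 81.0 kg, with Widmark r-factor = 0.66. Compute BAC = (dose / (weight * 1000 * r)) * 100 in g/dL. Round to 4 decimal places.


Applying the Widmark formula:
BAC = (dose_g / (body_wt * 1000 * r)) * 100
Denominator = 81.0 * 1000 * 0.66 = 53460
BAC = (60.9 / 53460) * 100
BAC = 0.1139 g/dL

0.1139


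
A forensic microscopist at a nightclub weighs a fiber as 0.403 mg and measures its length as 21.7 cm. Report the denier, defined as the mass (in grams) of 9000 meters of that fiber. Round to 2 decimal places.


Denier calculation:
Mass in grams = 0.403 mg / 1000 = 0.000403 g
Length in meters = 21.7 cm / 100 = 0.217 m
Linear density = mass / length = 0.000403 / 0.217 = 0.00185714 g/m
Denier = (g/m) * 9000 = 0.00185714 * 9000 = 16.71

16.71


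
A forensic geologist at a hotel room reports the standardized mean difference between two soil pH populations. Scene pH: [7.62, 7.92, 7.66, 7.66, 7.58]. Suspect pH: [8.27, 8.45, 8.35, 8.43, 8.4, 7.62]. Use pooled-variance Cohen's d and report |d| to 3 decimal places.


Pooled-variance Cohen's d for soil pH comparison:
Scene mean = 38.44 / 5 = 7.688
Suspect mean = 49.52 / 6 = 8.253333
Scene sample variance s_s^2 = 0.01792
Suspect sample variance s_c^2 = 0.100427
Pooled variance = ((n_s-1)*s_s^2 + (n_c-1)*s_c^2) / (n_s + n_c - 2) = 0.063757
Pooled SD = sqrt(0.063757) = 0.252501
Mean difference = -0.565333
|d| = |-0.565333| / 0.252501 = 2.239

2.239


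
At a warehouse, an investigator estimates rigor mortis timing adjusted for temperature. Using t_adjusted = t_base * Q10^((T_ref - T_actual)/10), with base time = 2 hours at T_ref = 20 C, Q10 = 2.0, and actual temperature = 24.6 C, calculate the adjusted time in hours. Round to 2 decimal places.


Rigor mortis time adjustment:
Exponent = (T_ref - T_actual) / 10 = (20 - 24.6) / 10 = -0.46
Q10 factor = 2.0^-0.46 = 0.72699
t_adjusted = 2 * 0.72699 = 1.45 hours

1.45


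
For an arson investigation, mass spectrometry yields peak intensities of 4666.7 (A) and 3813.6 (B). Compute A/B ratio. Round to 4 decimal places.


Spectral peak ratio:
Peak A = 4666.7 counts
Peak B = 3813.6 counts
Ratio = 4666.7 / 3813.6 = 1.2237

1.2237


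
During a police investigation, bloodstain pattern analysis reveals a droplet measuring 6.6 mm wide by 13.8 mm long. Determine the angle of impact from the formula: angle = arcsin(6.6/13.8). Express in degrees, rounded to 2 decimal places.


Blood spatter impact angle calculation:
width / length = 6.6 / 13.8 = 0.478261
angle = arcsin(0.478261)
angle = 28.57 degrees

28.57


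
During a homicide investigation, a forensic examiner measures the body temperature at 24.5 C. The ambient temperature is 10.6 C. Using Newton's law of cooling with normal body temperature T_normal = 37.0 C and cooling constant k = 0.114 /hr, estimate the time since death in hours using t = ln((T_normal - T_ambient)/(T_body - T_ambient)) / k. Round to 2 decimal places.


Using Newton's law of cooling:
t = ln((T_normal - T_ambient) / (T_body - T_ambient)) / k
T_normal - T_ambient = 26.4
T_body - T_ambient = 13.9
Ratio = 1.899281
ln(ratio) = 0.641475
t = 0.641475 / 0.114 = 5.63 hours

5.63


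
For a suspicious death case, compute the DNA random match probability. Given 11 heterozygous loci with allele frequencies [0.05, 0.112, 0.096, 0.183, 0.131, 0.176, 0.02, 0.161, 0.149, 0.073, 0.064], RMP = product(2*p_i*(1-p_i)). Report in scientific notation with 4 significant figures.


Computing RMP for 11 loci:
Locus 1: 2 * 0.05 * 0.95 = 0.095
Locus 2: 2 * 0.112 * 0.888 = 0.198912
Locus 3: 2 * 0.096 * 0.904 = 0.173568
Locus 4: 2 * 0.183 * 0.817 = 0.299022
Locus 5: 2 * 0.131 * 0.869 = 0.227678
Locus 6: 2 * 0.176 * 0.824 = 0.290048
Locus 7: 2 * 0.02 * 0.98 = 0.0392
Locus 8: 2 * 0.161 * 0.839 = 0.270158
Locus 9: 2 * 0.149 * 0.851 = 0.253598
Locus 10: 2 * 0.073 * 0.927 = 0.135342
Locus 11: 2 * 0.064 * 0.936 = 0.119808
RMP = 2.820e-09

2.820e-09


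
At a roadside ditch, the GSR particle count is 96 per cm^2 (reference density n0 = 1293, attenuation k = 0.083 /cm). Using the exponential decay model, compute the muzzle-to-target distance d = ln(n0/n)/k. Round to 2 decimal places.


GSR distance calculation:
n0/n = 1293 / 96 = 13.46875
ln(n0/n) = 2.600372
d = 2.600372 / 0.083 = 31.33 cm

31.33


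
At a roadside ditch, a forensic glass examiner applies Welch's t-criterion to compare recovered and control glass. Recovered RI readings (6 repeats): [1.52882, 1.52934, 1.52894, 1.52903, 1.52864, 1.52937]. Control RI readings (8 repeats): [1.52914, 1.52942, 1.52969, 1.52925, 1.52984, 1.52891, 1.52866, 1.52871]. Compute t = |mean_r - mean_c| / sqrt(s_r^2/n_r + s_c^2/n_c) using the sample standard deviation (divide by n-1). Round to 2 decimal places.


Welch's t-criterion for glass RI comparison:
Recovered mean = sum / n_r = 9.17414 / 6 = 1.5290233
Control mean = sum / n_c = 12.23362 / 8 = 1.5292025
Recovered sample variance s_r^2 = 8.31467e-08
Control sample variance s_c^2 = 1.88564e-07
Welch SE (unpooled) = sqrt(s_r^2/n_r + s_c^2/n_c) = sqrt(1.38578e-08 + 2.35705e-08) = sqrt(3.74283e-08) = 0.000193464
|mean_r - mean_c| = 0.000179167
t = 0.000179167 / 0.000193464 = 0.93

0.93


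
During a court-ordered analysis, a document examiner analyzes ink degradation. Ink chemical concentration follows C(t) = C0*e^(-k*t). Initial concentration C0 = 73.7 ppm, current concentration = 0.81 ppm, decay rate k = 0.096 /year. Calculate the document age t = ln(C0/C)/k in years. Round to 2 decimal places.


Document age estimation:
C0/C = 73.7 / 0.81 = 90.987654
ln(C0/C) = 4.510724
t = 4.510724 / 0.096 = 46.99 years

46.99


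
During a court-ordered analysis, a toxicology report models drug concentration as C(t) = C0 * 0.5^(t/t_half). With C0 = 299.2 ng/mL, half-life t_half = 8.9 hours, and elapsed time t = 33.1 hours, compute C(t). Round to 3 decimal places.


Drug concentration decay:
Number of half-lives = t / t_half = 33.1 / 8.9 = 3.719101
Decay factor = 0.5^3.719101 = 0.07593448
C(t) = 299.2 * 0.07593448 = 22.720 ng/mL

22.720


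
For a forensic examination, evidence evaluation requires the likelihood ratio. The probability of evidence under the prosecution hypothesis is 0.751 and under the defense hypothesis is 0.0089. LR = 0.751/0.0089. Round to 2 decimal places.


Likelihood ratio calculation:
LR = P(E|Hp) / P(E|Hd)
LR = 0.751 / 0.0089
LR = 84.38

84.38


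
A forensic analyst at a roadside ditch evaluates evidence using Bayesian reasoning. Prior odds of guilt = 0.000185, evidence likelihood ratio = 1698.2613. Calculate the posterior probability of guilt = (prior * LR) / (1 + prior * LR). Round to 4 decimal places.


Bayesian evidence evaluation:
Posterior odds = prior_odds * LR = 0.000185 * 1698.2613 = 0.3141783
Posterior probability = posterior_odds / (1 + posterior_odds)
= 0.3141783 / (1 + 0.3141783)
= 0.3141783 / 1.3141783
= 0.2391

0.2391


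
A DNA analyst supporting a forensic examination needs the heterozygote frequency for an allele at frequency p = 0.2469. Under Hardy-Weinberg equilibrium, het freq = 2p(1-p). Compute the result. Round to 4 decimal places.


Hardy-Weinberg heterozygote frequency:
q = 1 - p = 1 - 0.2469 = 0.7531
2pq = 2 * 0.2469 * 0.7531 = 0.3719

0.3719


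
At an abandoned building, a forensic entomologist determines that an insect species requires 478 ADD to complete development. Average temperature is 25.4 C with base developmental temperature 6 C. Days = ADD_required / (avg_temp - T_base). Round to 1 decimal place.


Insect development time:
Effective temperature = avg_temp - T_base = 25.4 - 6 = 19.4 C
Days = ADD / effective_temp = 478 / 19.4 = 24.6 days

24.6


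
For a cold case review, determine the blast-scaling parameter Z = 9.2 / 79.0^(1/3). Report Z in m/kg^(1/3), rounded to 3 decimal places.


Scaled distance calculation:
W^(1/3) = 79.0^(1/3) = 4.29084
Z = R / W^(1/3) = 9.2 / 4.29084
Z = 2.144 m/kg^(1/3)

2.144


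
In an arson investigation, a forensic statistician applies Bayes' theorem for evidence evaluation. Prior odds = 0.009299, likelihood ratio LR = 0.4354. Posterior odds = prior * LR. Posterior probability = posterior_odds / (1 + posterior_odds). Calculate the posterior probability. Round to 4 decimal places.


Bayesian evidence evaluation:
Posterior odds = prior_odds * LR = 0.009299 * 0.4354 = 0.004048785
Posterior probability = posterior_odds / (1 + posterior_odds)
= 0.004048785 / (1 + 0.004048785)
= 0.004048785 / 1.004048785
= 0.0040

0.0040


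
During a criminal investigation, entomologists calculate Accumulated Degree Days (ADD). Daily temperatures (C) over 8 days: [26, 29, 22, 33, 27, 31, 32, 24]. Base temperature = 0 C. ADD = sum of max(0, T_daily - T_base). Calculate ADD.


Computing ADD day by day:
Day 1: max(0, 26 - 0) = 26
Day 2: max(0, 29 - 0) = 29
Day 3: max(0, 22 - 0) = 22
Day 4: max(0, 33 - 0) = 33
Day 5: max(0, 27 - 0) = 27
Day 6: max(0, 31 - 0) = 31
Day 7: max(0, 32 - 0) = 32
Day 8: max(0, 24 - 0) = 24
Total ADD = 224

224


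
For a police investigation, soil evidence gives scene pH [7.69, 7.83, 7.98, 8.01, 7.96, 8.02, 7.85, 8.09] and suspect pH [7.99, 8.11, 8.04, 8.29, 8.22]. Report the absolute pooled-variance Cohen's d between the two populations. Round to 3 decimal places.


Pooled-variance Cohen's d for soil pH comparison:
Scene mean = 63.43 / 8 = 7.92875
Suspect mean = 40.65 / 5 = 8.13
Scene sample variance s_s^2 = 0.016784
Suspect sample variance s_c^2 = 0.01545
Pooled variance = ((n_s-1)*s_s^2 + (n_c-1)*s_c^2) / (n_s + n_c - 2) = 0.016299
Pooled SD = sqrt(0.016299) = 0.127668
Mean difference = -0.20125
|d| = |-0.20125| / 0.127668 = 1.576

1.576


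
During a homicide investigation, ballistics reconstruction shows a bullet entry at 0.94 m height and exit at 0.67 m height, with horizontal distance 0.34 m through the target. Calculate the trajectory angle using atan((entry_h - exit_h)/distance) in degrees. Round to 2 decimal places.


Bullet trajectory angle:
Height difference = 0.94 - 0.67 = 0.27 m
angle = atan(0.27 / 0.34)
angle = atan(0.794118)
angle = 38.45 degrees

38.45


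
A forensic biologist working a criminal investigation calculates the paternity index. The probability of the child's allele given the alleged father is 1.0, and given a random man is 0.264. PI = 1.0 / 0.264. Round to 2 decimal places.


Paternity Index calculation:
PI = P(allele|father) / P(allele|random)
PI = 1.0 / 0.264
PI = 3.79

3.79


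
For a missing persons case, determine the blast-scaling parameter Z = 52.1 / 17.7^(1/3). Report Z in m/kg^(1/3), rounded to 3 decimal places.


Scaled distance calculation:
W^(1/3) = 17.7^(1/3) = 2.6061
Z = R / W^(1/3) = 52.1 / 2.6061
Z = 19.992 m/kg^(1/3)

19.992


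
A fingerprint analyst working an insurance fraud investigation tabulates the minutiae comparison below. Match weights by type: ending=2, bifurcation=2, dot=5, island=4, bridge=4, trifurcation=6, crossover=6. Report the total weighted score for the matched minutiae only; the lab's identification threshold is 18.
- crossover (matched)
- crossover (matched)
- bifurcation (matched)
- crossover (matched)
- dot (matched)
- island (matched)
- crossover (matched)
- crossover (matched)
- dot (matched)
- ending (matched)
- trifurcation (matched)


Weighted minutiae match score:
  crossover: matched, +6 (running total 6)
  crossover: matched, +6 (running total 12)
  bifurcation: matched, +2 (running total 14)
  crossover: matched, +6 (running total 20)
  dot: matched, +5 (running total 25)
  island: matched, +4 (running total 29)
  crossover: matched, +6 (running total 35)
  crossover: matched, +6 (running total 41)
  dot: matched, +5 (running total 46)
  ending: matched, +2 (running total 48)
  trifurcation: matched, +6 (running total 54)
Total score = 54
Threshold = 18; verdict = identification

54


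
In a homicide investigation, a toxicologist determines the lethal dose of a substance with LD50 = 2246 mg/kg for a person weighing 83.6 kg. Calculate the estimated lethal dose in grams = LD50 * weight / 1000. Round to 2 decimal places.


Lethal dose calculation:
Lethal dose = LD50 * body_weight / 1000
= 2246 * 83.6 / 1000
= 187765.6 / 1000
= 187.77 g

187.77


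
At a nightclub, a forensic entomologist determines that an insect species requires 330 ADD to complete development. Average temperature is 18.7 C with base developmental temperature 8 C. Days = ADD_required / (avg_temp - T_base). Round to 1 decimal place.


Insect development time:
Effective temperature = avg_temp - T_base = 18.7 - 8 = 10.7 C
Days = ADD / effective_temp = 330 / 10.7 = 30.8 days

30.8


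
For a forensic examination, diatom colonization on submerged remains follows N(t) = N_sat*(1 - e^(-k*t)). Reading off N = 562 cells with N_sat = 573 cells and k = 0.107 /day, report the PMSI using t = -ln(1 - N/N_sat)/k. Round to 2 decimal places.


PMSI from diatom colonization curve:
N / N_sat = 562 / 573 = 0.980803
1 - N/N_sat = 0.019197
ln(1 - N/N_sat) = -3.953001
t = -ln(1 - N/N_sat) / k = -(-3.953001) / 0.107 = 36.94 days

36.94


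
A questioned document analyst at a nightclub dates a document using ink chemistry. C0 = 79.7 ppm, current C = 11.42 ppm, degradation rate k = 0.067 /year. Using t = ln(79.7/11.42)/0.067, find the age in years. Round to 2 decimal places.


Document age estimation:
C0/C = 79.7 / 11.42 = 6.978984
ln(C0/C) = 1.942903
t = 1.942903 / 0.067 = 29.00 years

29.00


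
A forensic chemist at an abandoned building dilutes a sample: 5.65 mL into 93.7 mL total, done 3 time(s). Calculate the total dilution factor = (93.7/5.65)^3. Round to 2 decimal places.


Dilution factor calculation:
Single dilution = V_total / V_sample = 93.7 / 5.65 ≈ 16.584071
Number of dilutions = 3
Total DF = (93.7 / 5.65)^3 (full precision, rounded at the end) = 4561.14

4561.14


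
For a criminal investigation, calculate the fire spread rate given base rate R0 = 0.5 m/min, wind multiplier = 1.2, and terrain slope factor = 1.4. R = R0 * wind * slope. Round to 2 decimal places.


Fire spread rate calculation:
R = R0 * wind_factor * slope_factor
= 0.5 * 1.2 * 1.4
= 0.6 * 1.4
= 0.84 m/min

0.84


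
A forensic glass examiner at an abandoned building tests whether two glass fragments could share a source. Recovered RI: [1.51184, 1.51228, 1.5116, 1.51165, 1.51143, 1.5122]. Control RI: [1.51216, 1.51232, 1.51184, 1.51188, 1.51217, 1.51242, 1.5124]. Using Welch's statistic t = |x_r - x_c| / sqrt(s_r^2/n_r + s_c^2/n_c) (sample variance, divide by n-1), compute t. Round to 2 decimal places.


Welch's t-criterion for glass RI comparison:
Recovered mean = sum / n_r = 9.071 / 6 = 1.5118333
Control mean = sum / n_c = 10.58519 / 7 = 1.51217
Recovered sample variance s_r^2 = 1.16947e-07
Control sample variance s_c^2 = 5.51667e-08
Welch SE (unpooled) = sqrt(s_r^2/n_r + s_c^2/n_c) = sqrt(1.94911e-08 + 7.88095e-09) = sqrt(2.73721e-08) = 0.000165445
|mean_r - mean_c| = 0.000336667
t = 0.000336667 / 0.000165445 = 2.03

2.03


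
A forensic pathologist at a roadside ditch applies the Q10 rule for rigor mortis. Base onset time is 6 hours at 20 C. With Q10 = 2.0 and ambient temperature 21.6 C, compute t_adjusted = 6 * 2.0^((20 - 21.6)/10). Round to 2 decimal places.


Rigor mortis time adjustment:
Exponent = (T_ref - T_actual) / 10 = (20 - 21.6) / 10 = -0.16
Q10 factor = 2.0^-0.16 = 0.89503
t_adjusted = 6 * 0.89503 = 5.37 hours

5.37


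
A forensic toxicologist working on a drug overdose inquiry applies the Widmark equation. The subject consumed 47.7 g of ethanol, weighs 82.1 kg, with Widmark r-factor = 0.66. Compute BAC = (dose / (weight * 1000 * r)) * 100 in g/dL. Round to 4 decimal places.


Applying the Widmark formula:
BAC = (dose_g / (body_wt * 1000 * r)) * 100
Denominator = 82.1 * 1000 * 0.66 = 54186
BAC = (47.7 / 54186) * 100
BAC = 0.0880 g/dL

0.0880


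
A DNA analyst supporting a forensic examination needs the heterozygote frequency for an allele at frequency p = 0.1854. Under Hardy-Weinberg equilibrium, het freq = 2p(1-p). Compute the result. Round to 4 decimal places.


Hardy-Weinberg heterozygote frequency:
q = 1 - p = 1 - 0.1854 = 0.8146
2pq = 2 * 0.1854 * 0.8146 = 0.3021

0.3021


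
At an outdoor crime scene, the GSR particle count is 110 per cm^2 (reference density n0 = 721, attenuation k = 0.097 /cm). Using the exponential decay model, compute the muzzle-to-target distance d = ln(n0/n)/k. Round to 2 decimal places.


GSR distance calculation:
n0/n = 721 / 110 = 6.554545
ln(n0/n) = 1.880159
d = 1.880159 / 0.097 = 19.38 cm

19.38


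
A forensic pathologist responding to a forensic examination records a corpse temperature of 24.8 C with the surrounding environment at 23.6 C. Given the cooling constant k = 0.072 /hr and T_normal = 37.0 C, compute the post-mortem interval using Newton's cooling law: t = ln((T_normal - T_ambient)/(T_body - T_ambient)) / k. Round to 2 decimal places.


Using Newton's law of cooling:
t = ln((T_normal - T_ambient) / (T_body - T_ambient)) / k
T_normal - T_ambient = 13.4
T_body - T_ambient = 1.2
Ratio = 11.166667
ln(ratio) = 2.412933
t = 2.412933 / 0.072 = 33.51 hours

33.51


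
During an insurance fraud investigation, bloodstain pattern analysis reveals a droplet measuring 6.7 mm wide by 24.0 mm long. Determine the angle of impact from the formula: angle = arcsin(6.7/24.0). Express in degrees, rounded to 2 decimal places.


Blood spatter impact angle calculation:
width / length = 6.7 / 24.0 = 0.279167
angle = arcsin(0.279167)
angle = 16.21 degrees

16.21


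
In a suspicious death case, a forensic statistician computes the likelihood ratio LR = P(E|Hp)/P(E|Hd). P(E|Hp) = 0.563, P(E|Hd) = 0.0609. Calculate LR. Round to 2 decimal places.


Likelihood ratio calculation:
LR = P(E|Hp) / P(E|Hd)
LR = 0.563 / 0.0609
LR = 9.24

9.24


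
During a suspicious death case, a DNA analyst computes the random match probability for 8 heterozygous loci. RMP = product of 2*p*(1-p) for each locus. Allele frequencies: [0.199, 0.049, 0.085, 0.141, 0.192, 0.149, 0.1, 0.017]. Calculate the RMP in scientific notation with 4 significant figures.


Computing RMP for 8 loci:
Locus 1: 2 * 0.199 * 0.801 = 0.318798
Locus 2: 2 * 0.049 * 0.951 = 0.093198
Locus 3: 2 * 0.085 * 0.915 = 0.15555
Locus 4: 2 * 0.141 * 0.859 = 0.242238
Locus 5: 2 * 0.192 * 0.808 = 0.310272
Locus 6: 2 * 0.149 * 0.851 = 0.253598
Locus 7: 2 * 0.1 * 0.9 = 0.18
Locus 8: 2 * 0.017 * 0.983 = 0.033422
RMP = 5.299e-07

5.299e-07


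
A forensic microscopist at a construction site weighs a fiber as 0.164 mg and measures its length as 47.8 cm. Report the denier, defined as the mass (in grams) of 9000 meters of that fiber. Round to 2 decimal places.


Denier calculation:
Mass in grams = 0.164 mg / 1000 = 0.000164 g
Length in meters = 47.8 cm / 100 = 0.478 m
Linear density = mass / length = 0.000164 / 0.478 = 0.0003431 g/m
Denier = (g/m) * 9000 = 0.0003431 * 9000 = 3.09

3.09


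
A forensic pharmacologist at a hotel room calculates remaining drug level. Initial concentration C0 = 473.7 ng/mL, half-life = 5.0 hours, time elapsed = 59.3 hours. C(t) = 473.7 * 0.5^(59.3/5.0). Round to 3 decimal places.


Drug concentration decay:
Number of half-lives = t / t_half = 59.3 / 5.0 = 11.86
Decay factor = 0.5^11.86 = 0.00026902
C(t) = 473.7 * 0.00026902 = 0.127 ng/mL

0.127


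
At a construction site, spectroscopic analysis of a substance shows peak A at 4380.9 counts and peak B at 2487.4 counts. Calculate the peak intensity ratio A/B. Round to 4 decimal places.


Spectral peak ratio:
Peak A = 4380.9 counts
Peak B = 2487.4 counts
Ratio = 4380.9 / 2487.4 = 1.7612

1.7612


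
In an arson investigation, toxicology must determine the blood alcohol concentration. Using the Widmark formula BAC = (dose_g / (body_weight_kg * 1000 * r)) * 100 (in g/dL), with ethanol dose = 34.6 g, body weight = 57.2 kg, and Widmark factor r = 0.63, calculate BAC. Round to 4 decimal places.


Applying the Widmark formula:
BAC = (dose_g / (body_wt * 1000 * r)) * 100
Denominator = 57.2 * 1000 * 0.63 = 36036
BAC = (34.6 / 36036) * 100
BAC = 0.0960 g/dL

0.0960


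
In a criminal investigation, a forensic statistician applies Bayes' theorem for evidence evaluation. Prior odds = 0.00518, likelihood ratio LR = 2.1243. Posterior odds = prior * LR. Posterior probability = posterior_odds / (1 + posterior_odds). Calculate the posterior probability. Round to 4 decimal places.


Bayesian evidence evaluation:
Posterior odds = prior_odds * LR = 0.00518 * 2.1243 = 0.01100387
Posterior probability = posterior_odds / (1 + posterior_odds)
= 0.01100387 / (1 + 0.01100387)
= 0.01100387 / 1.01100387
= 0.0109

0.0109


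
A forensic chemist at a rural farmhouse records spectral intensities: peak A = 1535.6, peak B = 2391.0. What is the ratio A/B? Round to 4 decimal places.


Spectral peak ratio:
Peak A = 1535.6 counts
Peak B = 2391.0 counts
Ratio = 1535.6 / 2391.0 = 0.6422

0.6422


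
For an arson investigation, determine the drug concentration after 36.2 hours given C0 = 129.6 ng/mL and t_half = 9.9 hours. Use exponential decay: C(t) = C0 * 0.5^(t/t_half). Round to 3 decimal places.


Drug concentration decay:
Number of half-lives = t / t_half = 36.2 / 9.9 = 3.656566
Decay factor = 0.5^3.656566 = 0.07929831
C(t) = 129.6 * 0.07929831 = 10.277 ng/mL

10.277


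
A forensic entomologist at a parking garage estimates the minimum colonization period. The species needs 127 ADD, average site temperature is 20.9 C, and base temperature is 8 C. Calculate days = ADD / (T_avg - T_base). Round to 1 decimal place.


Insect development time:
Effective temperature = avg_temp - T_base = 20.9 - 8 = 12.9 C
Days = ADD / effective_temp = 127 / 12.9 = 9.8 days

9.8


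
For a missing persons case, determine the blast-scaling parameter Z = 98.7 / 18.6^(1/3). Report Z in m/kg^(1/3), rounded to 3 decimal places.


Scaled distance calculation:
W^(1/3) = 18.6^(1/3) = 2.649543
Z = R / W^(1/3) = 98.7 / 2.649543
Z = 37.252 m/kg^(1/3)

37.252


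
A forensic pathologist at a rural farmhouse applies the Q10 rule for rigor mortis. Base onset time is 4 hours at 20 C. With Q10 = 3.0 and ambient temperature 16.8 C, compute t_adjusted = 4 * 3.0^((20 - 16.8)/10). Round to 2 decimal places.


Rigor mortis time adjustment:
Exponent = (T_ref - T_actual) / 10 = (20 - 16.8) / 10 = 0.32
Q10 factor = 3.0^0.32 = 1.42128
t_adjusted = 4 * 1.42128 = 5.69 hours

5.69


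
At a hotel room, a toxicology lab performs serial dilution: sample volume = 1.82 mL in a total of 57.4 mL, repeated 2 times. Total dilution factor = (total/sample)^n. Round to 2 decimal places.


Dilution factor calculation:
Single dilution = V_total / V_sample = 57.4 / 1.82 ≈ 31.538462
Number of dilutions = 2
Total DF = (57.4 / 1.82)^2 (full precision, rounded at the end) = 994.67

994.67


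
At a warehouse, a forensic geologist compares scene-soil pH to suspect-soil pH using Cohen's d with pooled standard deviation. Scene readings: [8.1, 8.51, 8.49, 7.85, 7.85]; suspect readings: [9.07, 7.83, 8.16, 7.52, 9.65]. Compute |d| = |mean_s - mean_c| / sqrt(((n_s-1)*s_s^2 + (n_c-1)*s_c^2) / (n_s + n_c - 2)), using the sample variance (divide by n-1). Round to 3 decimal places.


Pooled-variance Cohen's d for soil pH comparison:
Scene mean = 40.8 / 5 = 8.16
Suspect mean = 42.23 / 5 = 8.446
Scene sample variance s_s^2 = 0.1068
Suspect sample variance s_c^2 = 0.78943
Pooled variance = ((n_s-1)*s_s^2 + (n_c-1)*s_c^2) / (n_s + n_c - 2) = 0.448115
Pooled SD = sqrt(0.448115) = 0.669414
Mean difference = -0.286
|d| = |-0.286| / 0.669414 = 0.427

0.427


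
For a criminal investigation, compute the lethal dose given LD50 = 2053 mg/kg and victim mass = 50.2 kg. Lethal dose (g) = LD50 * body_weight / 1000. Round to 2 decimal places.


Lethal dose calculation:
Lethal dose = LD50 * body_weight / 1000
= 2053 * 50.2 / 1000
= 103060.6 / 1000
= 103.06 g

103.06


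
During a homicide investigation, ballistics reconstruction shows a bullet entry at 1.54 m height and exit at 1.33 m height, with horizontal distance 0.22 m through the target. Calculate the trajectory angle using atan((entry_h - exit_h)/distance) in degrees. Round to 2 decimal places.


Bullet trajectory angle:
Height difference = 1.54 - 1.33 = 0.21 m
angle = atan(0.21 / 0.22)
angle = atan(0.954545)
angle = 43.67 degrees

43.67


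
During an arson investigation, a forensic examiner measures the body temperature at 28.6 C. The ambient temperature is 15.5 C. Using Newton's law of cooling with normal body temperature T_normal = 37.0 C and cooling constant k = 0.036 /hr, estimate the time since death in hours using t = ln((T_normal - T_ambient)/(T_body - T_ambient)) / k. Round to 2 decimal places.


Using Newton's law of cooling:
t = ln((T_normal - T_ambient) / (T_body - T_ambient)) / k
T_normal - T_ambient = 21.5
T_body - T_ambient = 13.1
Ratio = 1.641221
ln(ratio) = 0.49544
t = 0.49544 / 0.036 = 13.76 hours

13.76


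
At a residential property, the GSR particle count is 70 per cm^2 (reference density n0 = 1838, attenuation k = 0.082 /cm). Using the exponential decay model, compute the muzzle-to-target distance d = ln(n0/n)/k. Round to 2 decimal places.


GSR distance calculation:
n0/n = 1838 / 70 = 26.257143
ln(n0/n) = 3.267938
d = 3.267938 / 0.082 = 39.85 cm

39.85


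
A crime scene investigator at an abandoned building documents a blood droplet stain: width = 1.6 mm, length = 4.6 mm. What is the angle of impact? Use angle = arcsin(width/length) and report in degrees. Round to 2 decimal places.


Blood spatter impact angle calculation:
width / length = 1.6 / 4.6 = 0.347826
angle = arcsin(0.347826)
angle = 20.35 degrees

20.35


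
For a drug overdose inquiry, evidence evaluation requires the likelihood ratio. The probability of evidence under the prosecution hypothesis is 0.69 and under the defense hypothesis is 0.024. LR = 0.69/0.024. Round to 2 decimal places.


Likelihood ratio calculation:
LR = P(E|Hp) / P(E|Hd)
LR = 0.69 / 0.024
LR = 28.75

28.75


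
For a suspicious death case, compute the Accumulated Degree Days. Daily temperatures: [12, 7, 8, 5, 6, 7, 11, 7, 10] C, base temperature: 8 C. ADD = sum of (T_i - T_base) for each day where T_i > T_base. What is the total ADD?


Computing ADD day by day:
Day 1: max(0, 12 - 8) = 4
Day 2: max(0, 7 - 8) = 0
Day 3: max(0, 8 - 8) = 0
Day 4: max(0, 5 - 8) = 0
Day 5: max(0, 6 - 8) = 0
Day 6: max(0, 7 - 8) = 0
Day 7: max(0, 11 - 8) = 3
Day 8: max(0, 7 - 8) = 0
Day 9: max(0, 10 - 8) = 2
Total ADD = 9

9


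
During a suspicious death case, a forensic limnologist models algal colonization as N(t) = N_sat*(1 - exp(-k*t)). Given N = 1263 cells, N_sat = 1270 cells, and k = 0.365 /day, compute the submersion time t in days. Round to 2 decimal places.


PMSI from diatom colonization curve:
N / N_sat = 1263 / 1270 = 0.994488
1 - N/N_sat = 0.005512
ln(1 - N/N_sat) = -5.200828
t = -ln(1 - N/N_sat) / k = -(-5.200828) / 0.365 = 14.25 days

14.25


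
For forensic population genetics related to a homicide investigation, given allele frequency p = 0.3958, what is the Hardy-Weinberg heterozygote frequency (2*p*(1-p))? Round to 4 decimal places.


Hardy-Weinberg heterozygote frequency:
q = 1 - p = 1 - 0.3958 = 0.6042
2pq = 2 * 0.3958 * 0.6042 = 0.4783

0.4783


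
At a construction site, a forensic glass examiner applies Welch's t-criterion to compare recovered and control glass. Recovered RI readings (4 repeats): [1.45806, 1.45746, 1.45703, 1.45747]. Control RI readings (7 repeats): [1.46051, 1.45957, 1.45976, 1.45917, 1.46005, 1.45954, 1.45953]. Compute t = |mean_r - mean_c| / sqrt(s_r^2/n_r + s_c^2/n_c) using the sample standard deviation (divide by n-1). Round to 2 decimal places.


Welch's t-criterion for glass RI comparison:
Recovered mean = sum / n_r = 5.83002 / 4 = 1.457505
Control mean = sum / n_c = 10.21813 / 7 = 1.4597329
Recovered sample variance s_r^2 = 1.78967e-07
Control sample variance s_c^2 = 1.87824e-07
Welch SE (unpooled) = sqrt(s_r^2/n_r + s_c^2/n_c) = sqrt(4.47417e-08 + 2.6832e-08) = sqrt(7.15737e-08) = 0.000267533
|mean_r - mean_c| = 0.00222786
t = 0.00222786 / 0.000267533 = 8.33

8.33


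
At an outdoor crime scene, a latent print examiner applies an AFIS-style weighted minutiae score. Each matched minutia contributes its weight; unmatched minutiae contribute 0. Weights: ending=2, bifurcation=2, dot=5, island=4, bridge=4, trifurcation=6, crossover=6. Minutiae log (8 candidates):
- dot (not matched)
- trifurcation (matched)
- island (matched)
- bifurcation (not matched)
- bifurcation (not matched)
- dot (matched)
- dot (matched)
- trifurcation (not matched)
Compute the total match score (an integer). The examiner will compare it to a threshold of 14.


Weighted minutiae match score:
  dot: not matched, +0
  trifurcation: matched, +6 (running total 6)
  island: matched, +4 (running total 10)
  bifurcation: not matched, +0
  bifurcation: not matched, +0
  dot: matched, +5 (running total 15)
  dot: matched, +5 (running total 20)
  trifurcation: not matched, +0
Total score = 20
Threshold = 14; verdict = identification

20


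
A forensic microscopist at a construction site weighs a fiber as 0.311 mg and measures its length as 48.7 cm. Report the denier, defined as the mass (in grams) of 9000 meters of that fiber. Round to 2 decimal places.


Denier calculation:
Mass in grams = 0.311 mg / 1000 = 0.000311 g
Length in meters = 48.7 cm / 100 = 0.487 m
Linear density = mass / length = 0.000311 / 0.487 = 0.0006386 g/m
Denier = (g/m) * 9000 = 0.0006386 * 9000 = 5.75

5.75


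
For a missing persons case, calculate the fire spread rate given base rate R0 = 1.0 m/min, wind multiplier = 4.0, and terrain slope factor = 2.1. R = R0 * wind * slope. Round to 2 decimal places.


Fire spread rate calculation:
R = R0 * wind_factor * slope_factor
= 1.0 * 4.0 * 2.1
= 4 * 2.1
= 8.40 m/min

8.40


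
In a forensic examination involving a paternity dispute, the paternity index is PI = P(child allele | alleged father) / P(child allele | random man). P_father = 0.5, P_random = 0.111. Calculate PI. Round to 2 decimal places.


Paternity Index calculation:
PI = P(allele|father) / P(allele|random)
PI = 0.5 / 0.111
PI = 4.50

4.50


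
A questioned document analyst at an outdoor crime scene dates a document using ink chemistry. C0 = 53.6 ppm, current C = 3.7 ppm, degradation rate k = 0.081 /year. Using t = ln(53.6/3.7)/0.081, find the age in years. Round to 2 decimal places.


Document age estimation:
C0/C = 53.6 / 3.7 = 14.486486
ln(C0/C) = 2.673216
t = 2.673216 / 0.081 = 33.00 years

33.00


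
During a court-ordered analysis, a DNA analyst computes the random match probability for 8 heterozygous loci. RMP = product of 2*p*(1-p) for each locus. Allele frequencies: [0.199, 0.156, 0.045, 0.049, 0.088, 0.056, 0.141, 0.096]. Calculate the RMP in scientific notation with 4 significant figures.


Computing RMP for 8 loci:
Locus 1: 2 * 0.199 * 0.801 = 0.318798
Locus 2: 2 * 0.156 * 0.844 = 0.263328
Locus 3: 2 * 0.045 * 0.955 = 0.08595
Locus 4: 2 * 0.049 * 0.951 = 0.093198
Locus 5: 2 * 0.088 * 0.912 = 0.160512
Locus 6: 2 * 0.056 * 0.944 = 0.105728
Locus 7: 2 * 0.141 * 0.859 = 0.242238
Locus 8: 2 * 0.096 * 0.904 = 0.173568
RMP = 4.798e-07

4.798e-07


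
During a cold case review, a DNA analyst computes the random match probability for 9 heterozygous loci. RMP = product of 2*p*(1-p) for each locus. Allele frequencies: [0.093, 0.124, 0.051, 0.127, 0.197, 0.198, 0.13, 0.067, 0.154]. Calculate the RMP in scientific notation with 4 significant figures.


Computing RMP for 9 loci:
Locus 1: 2 * 0.093 * 0.907 = 0.168702
Locus 2: 2 * 0.124 * 0.876 = 0.217248
Locus 3: 2 * 0.051 * 0.949 = 0.096798
Locus 4: 2 * 0.127 * 0.873 = 0.221742
Locus 5: 2 * 0.197 * 0.803 = 0.316382
Locus 6: 2 * 0.198 * 0.802 = 0.317592
Locus 7: 2 * 0.13 * 0.87 = 0.2262
Locus 8: 2 * 0.067 * 0.933 = 0.125022
Locus 9: 2 * 0.154 * 0.846 = 0.260568
RMP = 5.825e-07

5.825e-07


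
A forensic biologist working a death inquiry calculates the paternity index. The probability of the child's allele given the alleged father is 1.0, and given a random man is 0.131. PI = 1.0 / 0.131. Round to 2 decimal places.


Paternity Index calculation:
PI = P(allele|father) / P(allele|random)
PI = 1.0 / 0.131
PI = 7.63

7.63


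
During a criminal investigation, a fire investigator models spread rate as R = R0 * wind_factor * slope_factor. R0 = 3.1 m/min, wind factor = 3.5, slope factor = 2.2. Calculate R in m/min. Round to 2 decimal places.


Fire spread rate calculation:
R = R0 * wind_factor * slope_factor
= 3.1 * 3.5 * 2.2
= 10.85 * 2.2
= 23.87 m/min

23.87


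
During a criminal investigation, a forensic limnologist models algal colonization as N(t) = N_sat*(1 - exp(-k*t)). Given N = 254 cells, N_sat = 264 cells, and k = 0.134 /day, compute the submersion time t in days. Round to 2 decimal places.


PMSI from diatom colonization curve:
N / N_sat = 254 / 264 = 0.962121
1 - N/N_sat = 0.037879
ln(1 - N/N_sat) = -3.273358
t = -ln(1 - N/N_sat) / k = -(-3.273358) / 0.134 = 24.43 days

24.43


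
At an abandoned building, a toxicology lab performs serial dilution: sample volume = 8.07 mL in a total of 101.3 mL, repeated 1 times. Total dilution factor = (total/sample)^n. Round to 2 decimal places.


Dilution factor calculation:
Single dilution = V_total / V_sample = 101.3 / 8.07 ≈ 12.552664
Number of dilutions = 1
Total DF = (101.3 / 8.07)^1 (full precision, rounded at the end) = 12.55

12.55


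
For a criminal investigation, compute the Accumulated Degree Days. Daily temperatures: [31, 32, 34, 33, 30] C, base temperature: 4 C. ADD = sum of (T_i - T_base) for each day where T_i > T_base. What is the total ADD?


Computing ADD day by day:
Day 1: max(0, 31 - 4) = 27
Day 2: max(0, 32 - 4) = 28
Day 3: max(0, 34 - 4) = 30
Day 4: max(0, 33 - 4) = 29
Day 5: max(0, 30 - 4) = 26
Total ADD = 140

140


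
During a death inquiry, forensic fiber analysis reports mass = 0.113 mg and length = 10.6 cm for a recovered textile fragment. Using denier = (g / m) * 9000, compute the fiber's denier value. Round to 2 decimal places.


Denier calculation:
Mass in grams = 0.113 mg / 1000 = 0.000113 g
Length in meters = 10.6 cm / 100 = 0.106 m
Linear density = mass / length = 0.000113 / 0.106 = 0.00106604 g/m
Denier = (g/m) * 9000 = 0.00106604 * 9000 = 9.59

9.59


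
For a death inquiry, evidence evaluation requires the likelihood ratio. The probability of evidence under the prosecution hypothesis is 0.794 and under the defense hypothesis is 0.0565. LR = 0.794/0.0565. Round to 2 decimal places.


Likelihood ratio calculation:
LR = P(E|Hp) / P(E|Hd)
LR = 0.794 / 0.0565
LR = 14.05

14.05


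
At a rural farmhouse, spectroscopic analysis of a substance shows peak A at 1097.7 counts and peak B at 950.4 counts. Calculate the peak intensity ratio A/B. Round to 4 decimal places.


Spectral peak ratio:
Peak A = 1097.7 counts
Peak B = 950.4 counts
Ratio = 1097.7 / 950.4 = 1.1550

1.1550
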